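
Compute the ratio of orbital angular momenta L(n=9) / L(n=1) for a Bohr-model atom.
9.0000

In the Bohr model, L_n = nℏ, so the ratio is purely the ratio of quantum numbers:

L_9/L_1 = 9ℏ / 1ℏ = 9/1 = 9.0000

The angular momentum scales linearly with n.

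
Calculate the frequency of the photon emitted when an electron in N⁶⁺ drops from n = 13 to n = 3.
1.696e+16 Hz

First, find the transition energy:
E_13 = -13.6057 × 7² / 13² = -3.94484793 eV
E_3 = -13.6057 × 7² / 3² = -74.07547778 eV
|ΔE| = |E_3 - E_13| = 70.13062985 eV

Convert to Joules: E = 70.13062985 eV × (1.602177 × 10⁻¹⁹ J/eV) = 1.12362e-17 J

Using E = hf:
f = E/h = 1.12362e-17 J / (6.62607 × 10⁻³⁴ J·s)
f = 1.696e+16 Hz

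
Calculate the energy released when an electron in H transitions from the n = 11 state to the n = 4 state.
0.74 eV

The energy levels are E_n = -13.6057 eV / n².

Energy at n = 11: E_11 = -13.6057 / 11² = -0.11244 eV
Energy at n = 4: E_4 = -13.6057 / 4² = -0.85036 eV

For emission (electron falling to lower state), the photon energy is:
E_photon = E_11 - E_4 = |-0.11244 - (-0.85036)|
E_photon = 0.74 eV

This energy is carried away by the emitted photon.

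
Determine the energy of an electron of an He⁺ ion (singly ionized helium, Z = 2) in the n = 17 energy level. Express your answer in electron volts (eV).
-0.188314 eV

The energy levels of a hydrogen-like atom are given by:
E_n = -13.6057 Z² / n² eV  (with Z = 2 for He⁺)

For n = 17:
E_17 = -13.6057 × 2² / 17²
E_17 = -13.6057 × 4 / 289
E_17 = -0.188314 eV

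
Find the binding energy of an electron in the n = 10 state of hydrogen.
0.136 eV

The ionization energy is the energy needed to remove the electron completely (n → ∞).

For hydrogen, E_n = -13.6057 eV / n².

At n = 10: E_10 = -13.6057 / 10² = -0.136057 eV
At n = ∞: E_∞ = 0 eV

Ionization energy = E_∞ - E_10 = 0 - (-0.136057) = 0.136057 eV
Ionization energy ≈ 0.136 eV

This is also called the binding energy of the electron in state n = 10.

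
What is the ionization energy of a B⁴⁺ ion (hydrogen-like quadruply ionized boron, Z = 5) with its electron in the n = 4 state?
21.2589 eV

The ionization energy is the energy needed to remove the electron completely (n → ∞).

For a hydrogen-like ion with Z = 5, E_n = -13.6057 Z² / n² eV.

At n = 4: E_4 = -13.6057 × 5² / 4² = -21.2589063 eV
At n = ∞: E_∞ = 0 eV

Ionization energy = E_∞ - E_4 = 0 - (-21.2589063) = 21.2589063 eV
Ionization energy ≈ 21.2589 eV

This is also called the binding energy of the electron in state n = 4.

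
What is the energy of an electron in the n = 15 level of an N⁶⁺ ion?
-2.963 eV

For hydrogen-like ions, the energy levels scale with Z²:
E_n = -13.6057 Z² / n² eV

For N⁶⁺ (Z = 7) at n = 15:
E_15 = -13.6057 × 7² / 15²
E_15 = -13.6057 × 49 / 225
E_15 = -666.6793 / 225
E_15 = -2.963 eV

The energy is 49 times more negative than hydrogen at the same n due to the stronger nuclear charge.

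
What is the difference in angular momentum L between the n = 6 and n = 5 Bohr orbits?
1.05e-34 J·s (or 1ℏ)

In the Bohr model, L_n = nℏ where ℏ = 1.0546e-34 J·s.

L_6 = 6ℏ = 6.3276e-34 J·s
L_5 = 5ℏ = 5.2730e-34 J·s

ΔL = L_6 - L_5 = (6 - 5)ℏ = 1ℏ
ΔL = 1 × 1.0546e-34 J·s = 1.05e-34 J·s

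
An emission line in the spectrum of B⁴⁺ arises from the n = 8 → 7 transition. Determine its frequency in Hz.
3.9340e+14 Hz

First, find the transition energy:
E_8 = -13.6057 × 5² / 8² = -5.3147266 eV
E_7 = -13.6057 × 5² / 7² = -6.9416837 eV
|ΔE| = |E_7 - E_8| = 1.6269571 eV

Convert to Joules: E = 1.6269571 eV × (1.602177 × 10⁻¹⁹ J/eV) = 2.606673e-19 J

Using E = hf:
f = E/h = 2.606673e-19 J / (6.62607 × 10⁻³⁴ J·s)
f = 3.9340e+14 Hz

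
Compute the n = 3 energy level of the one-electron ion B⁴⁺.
-37.7936 eV

For hydrogen-like ions, the energy levels scale with Z²:
E_n = -13.6057 Z² / n² eV

For B⁴⁺ (Z = 5) at n = 3:
E_3 = -13.6057 × 5² / 3²
E_3 = -13.6057 × 25 / 9
E_3 = -340.1425 / 9
E_3 = -37.7936 eV

The energy is 25 times more negative than hydrogen at the same n due to the stronger nuclear charge.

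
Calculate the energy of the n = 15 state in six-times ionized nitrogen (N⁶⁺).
-2.96302 eV

For hydrogen-like ions, the energy levels scale with Z²:
E_n = -13.6057 Z² / n² eV

For N⁶⁺ (Z = 7) at n = 15:
E_15 = -13.6057 × 7² / 15²
E_15 = -13.6057 × 49 / 225
E_15 = -666.6793 / 225
E_15 = -2.96302 eV

The energy is 49 times more negative than hydrogen at the same n due to the stronger nuclear charge.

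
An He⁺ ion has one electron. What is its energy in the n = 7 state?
-1.1107 eV

For hydrogen-like ions, the energy levels scale with Z²:
E_n = -13.6057 Z² / n² eV

For He⁺ (Z = 2) at n = 7:
E_7 = -13.6057 × 2² / 7²
E_7 = -13.6057 × 4 / 49
E_7 = -54.4228 / 49
E_7 = -1.1107 eV

The energy is 4 times more negative than hydrogen at the same n due to the stronger nuclear charge.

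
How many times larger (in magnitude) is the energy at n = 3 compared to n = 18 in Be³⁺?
36.00000

Using E_n = -13.6057 Z² / n² eV with Z = 4:

E_3 = -13.6057 × 4² / 3² = -217.6912 / 9 = -24.18791111111 eV
E_18 = -13.6057 × 4² / 18² = -217.6912 / 324 = -0.67188641975 eV

The ratio is:
E_3/E_18 = (-24.18791111111) / (-0.67188641975)
E_3/E_18 = (-217.6912/9) / (-217.6912/324)
E_3/E_18 = 324/9
E_3/E_18 = 36.00000
(Note: the Z² factors cancel in the ratio.)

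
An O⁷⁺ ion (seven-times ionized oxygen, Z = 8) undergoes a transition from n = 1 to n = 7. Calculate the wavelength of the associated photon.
1.4535 nm

First, find the transition energy using E_n = -13.6057 Z² / n² eV:
E_1 = -13.6057 × 8² / 1² = -870.764800 eV
E_7 = -13.6057 × 8² / 7² = -17.770710 eV

Photon energy: |ΔE| = |E_7 - E_1| = 852.994090 eV

Convert to wavelength using E = hc/λ with hc = 1239.84 eV·nm:
λ = hc/E = 1239.84 eV·nm / 852.994090 eV
λ = 1.4535 nm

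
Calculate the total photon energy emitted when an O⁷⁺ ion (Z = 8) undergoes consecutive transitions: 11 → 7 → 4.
47.23 eV

The energy levels of O⁷⁺ are E_n = -13.6057 × 8² / n² eV.

First transition (11 → 7):
ΔE₁ = |E_7 - E_11|
ΔE₁ = |-17.77071020 - (-7.19640331)| = 10.57431 eV

Second transition (7 → 4):
ΔE₂ = |E_4 - E_7|
ΔE₂ = |-54.42280000 - (-17.77071020)| = 36.65209 eV

Total energy released:
E_total = ΔE₁ + ΔE₂ = 10.57431 + 36.65209 = 47.23 eV

Note: This equals the direct transition 11 → 4: 47.23 eV ✓
Energy is conserved regardless of the path taken.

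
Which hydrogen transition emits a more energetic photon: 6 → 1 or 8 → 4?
6 → 1

Calculate the energy for each transition:

Transition 6 → 1:
ΔE₁ = |E_1 - E_6| = |-13.6057/1² - (-13.6057/6²)|
ΔE₁ = |-13.605700000 - (-0.377936111)| = 13.227764 eV

Transition 8 → 4:
ΔE₂ = |E_4 - E_8| = |-13.6057/4² - (-13.6057/8²)|
ΔE₂ = |-0.850356250 - (-0.212589063)| = 0.637767 eV

Since 13.227764 eV > 0.637767 eV, the transition 6 → 1 emits the more energetic photon.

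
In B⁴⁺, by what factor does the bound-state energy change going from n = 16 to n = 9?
3.16049

Using E_n = -13.6057 Z² / n² eV with Z = 5:

E_9 = -13.6057 × 5² / 9² = -340.1425 / 81 = -4.19929012346 eV
E_16 = -13.6057 × 5² / 16² = -340.1425 / 256 = -1.32868164063 eV

The ratio is:
E_9/E_16 = (-4.19929012346) / (-1.32868164063)
E_9/E_16 = (-340.1425/81) / (-340.1425/256)
E_9/E_16 = 256/81
E_9/E_16 = 3.16049
(Note: the Z² factors cancel in the ratio.)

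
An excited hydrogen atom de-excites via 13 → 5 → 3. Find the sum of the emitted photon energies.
1.431237 eV

The energy levels of hydrogen are E_n = -13.6057 / n² eV.

First transition (13 → 5):
ΔE₁ = |E_5 - E_13|
ΔE₁ = |-0.544228000000 - (-0.080507100592)| = 0.463720899 eV

Second transition (5 → 3):
ΔE₂ = |E_3 - E_5|
ΔE₂ = |-1.511744444444 - (-0.544228000000)| = 0.967516444 eV

Total energy released:
E_total = ΔE₁ + ΔE₂ = 0.463720899 + 0.967516444 = 1.431237 eV

Note: This equals the direct transition 13 → 3: 1.431237 eV ✓
Energy is conserved regardless of the path taken.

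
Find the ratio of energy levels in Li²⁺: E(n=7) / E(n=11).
2.469

Using E_n = -13.6057 Z² / n² eV with Z = 3:

E_7 = -13.6057 × 3² / 7² = -122.4513 / 49 = -2.499006122 eV
E_11 = -13.6057 × 3² / 11² = -122.4513 / 121 = -1.011994215 eV

The ratio is:
E_7/E_11 = (-2.499006122) / (-1.011994215)
E_7/E_11 = (-122.4513/49) / (-122.4513/121)
E_7/E_11 = 121/49
E_7/E_11 = 2.469
(Note: the Z² factors cancel in the ratio.)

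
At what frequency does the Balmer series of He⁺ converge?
3.29e+15 Hz

The series limit corresponds to the transition from n = ∞ to n = 2.
This is the highest energy (shortest wavelength) transition in the Balmer series.

E_∞ = 0 eV
E_2 = -13.6057 × 2² / 2² = -13.6057000 eV

Energy at series limit:
ΔE = E_∞ - E_2 = 0 - (-13.6057000) = 13.6057000 eV
E = 13.6057000 eV × (1.602177 × 10⁻¹⁹ J/eV) = 2.1799e-18 J
f = E/h = 2.1799e-18 J / (6.62607 × 10⁻³⁴ J·s) = 3.29e+15 Hz

This energy equals the ionization energy from the n = 2 state of He⁺.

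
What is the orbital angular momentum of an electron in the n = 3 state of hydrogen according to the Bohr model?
3.16372e-34 J·s (or 3ℏ)

In the Bohr model, angular momentum is quantized:
L = nℏ

where ℏ = h/(2π) = 1.0545718e-34 J·s

For n = 3:
L = 3 × 1.0545718e-34 J·s
L = 3.16372e-34 J·s

This can also be written as L = 3ℏ.
The angular momentum is an integer multiple of the reduced Planck constant.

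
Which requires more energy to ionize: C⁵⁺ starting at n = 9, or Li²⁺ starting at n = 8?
C⁵⁺ at n = 9 (E = -6.0470 eV)

Using E_n = -13.6057 Z² / n² eV:

C⁵⁺ (Z = 6) at n = 9:
E = -13.6057 × 6² / 9² = -13.6057 × 36 / 81 = -6.0469778 eV

Li²⁺ (Z = 3) at n = 8:
E = -13.6057 × 3² / 8² = -13.6057 × 9 / 64 = -1.9133016 eV

Since -6.0469778 eV < -1.9133016 eV,
C⁵⁺ at n = 9 is more tightly bound (requires more energy to ionize).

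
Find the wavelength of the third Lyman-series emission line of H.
97.20 nm

The lines of a series are numbered from the longest wavelength (smallest ΔE) outward; the third line is the transition from n = n_f + 3 to n_f.
The Lyman series has all transitions ending at n_f = 1.

For H, the third line (γ-line) is the jump from n = 4 to n = 1:
E_4 = -13.6057 / 4² = -0.8504 eV
E_1 = -13.6057 / 1² = -13.6057 eV
ΔE = E_4 - E_1 = 12.7553 eV

λ = hc/E = 1239.84 eV·nm / 12.7553 eV
λ = 97.20 nm

This is the γ-line of the Lyman series in H.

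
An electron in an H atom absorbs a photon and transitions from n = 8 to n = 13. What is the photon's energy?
0.13 eV

The energy levels of a hydrogen-like atom are E_n = -13.6057 eV / n².

Energy at n = 8: E_8 = -13.6057 / 8² = -0.21259 eV
Energy at n = 13: E_13 = -13.6057 / 13² = -0.08051 eV

The excitation energy is the difference:
ΔE = E_13 - E_8
ΔE = -0.08051 - (-0.21259)
ΔE = 0.13 eV

Since this is positive, energy must be absorbed (photon absorption).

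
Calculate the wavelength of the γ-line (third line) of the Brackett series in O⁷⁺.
33.82727 nm

The lines of a series are numbered from the longest wavelength (smallest ΔE) outward; the third line is the transition from n = n_f + 3 to n_f.
The Brackett series has all transitions ending at n_f = 4.

For O⁷⁺ (Z = 8), the third line (γ-line) is the jump from n = 7 to n = 4:
E_7 = -13.6057 × 8² / 7² = -17.7707102 eV
E_4 = -13.6057 × 8² / 4² = -54.4228000 eV
ΔE = E_7 - E_4 = 36.6520898 eV

λ = hc/E = 1239.84 eV·nm / 36.6520898 eV
λ = 33.82727 nm

This is the γ-line of the Brackett series in O⁷⁺.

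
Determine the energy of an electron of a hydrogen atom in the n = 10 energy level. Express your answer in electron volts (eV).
-0.136057 eV

The energy levels of a hydrogen-like atom are given by:
E_n = -13.6057 eV / n²

For n = 10:
E_10 = -13.6057 eV / 10²
E_10 = -13.6057 eV / 100
E_10 = -0.136057 eV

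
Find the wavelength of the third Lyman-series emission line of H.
97.20161 nm

The lines of a series are numbered from the longest wavelength (smallest ΔE) outward; the third line is the transition from n = n_f + 3 to n_f.
The Lyman series has all transitions ending at n_f = 1.

For H, the third line (γ-line) is the jump from n = 4 to n = 1:
E_4 = -13.6057 / 4² = -0.8503563 eV
E_1 = -13.6057 / 1² = -13.6057000 eV
ΔE = E_4 - E_1 = 12.7553437 eV

λ = hc/E = 1239.84 eV·nm / 12.7553437 eV
λ = 97.20161 nm

This is the γ-line of the Lyman series in H.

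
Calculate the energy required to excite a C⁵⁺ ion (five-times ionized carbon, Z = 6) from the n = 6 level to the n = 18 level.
12.094 eV

The energy levels of a hydrogen-like atom are E_n = -13.6057 Z² eV / n².

Energy at n = 6: E_6 = -13.6057 × 6² / 6² = -13.605700 eV
Energy at n = 18: E_18 = -13.6057 × 6² / 18² = -1.511744 eV

The excitation energy is the difference:
ΔE = E_18 - E_6
ΔE = -1.511744 - (-13.605700)
ΔE = 12.094 eV

Since this is positive, energy must be absorbed (photon absorption).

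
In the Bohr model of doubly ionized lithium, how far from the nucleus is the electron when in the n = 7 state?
0.8643 nm (or 8.6432 Å)

The Bohr radius formula is:
r_n = n² a₀ / Z

where a₀ = 0.0529177 nm is the Bohr radius.

For Li²⁺ (Z = 3) at n = 7:
r_7 = 7² × 0.0529177 nm / 3
r_7 = 49 × 0.0529177 nm / 3
r_7 = 2.59297 nm / 3
r_7 = 0.8643 nm

The electron orbits at approximately 0.8643 nm from the nucleus.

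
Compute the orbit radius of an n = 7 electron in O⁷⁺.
0.3241 nm (or 3.2412 Å)

The Bohr radius formula is:
r_n = n² a₀ / Z

where a₀ = 0.0529177 nm is the Bohr radius.

For O⁷⁺ (Z = 8) at n = 7:
r_7 = 7² × 0.0529177 nm / 8
r_7 = 49 × 0.0529177 nm / 8
r_7 = 2.59297 nm / 8
r_7 = 0.3241 nm

The electron orbits at approximately 0.3241 nm from the nucleus.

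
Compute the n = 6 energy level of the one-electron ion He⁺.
-1.51174 eV

For hydrogen-like ions, the energy levels scale with Z²:
E_n = -13.6057 Z² / n² eV

For He⁺ (Z = 2) at n = 6:
E_6 = -13.6057 × 2² / 6²
E_6 = -13.6057 × 4 / 36
E_6 = -54.4228 / 36
E_6 = -1.51174 eV

The energy is 4 times more negative than hydrogen at the same n due to the stronger nuclear charge.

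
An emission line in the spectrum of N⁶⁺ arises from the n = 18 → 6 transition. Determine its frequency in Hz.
3.98031e+15 Hz

First, find the transition energy:
E_18 = -13.6057 × 7² / 18² = -2.05765216 eV
E_6 = -13.6057 × 7² / 6² = -18.51886944 eV
|ΔE| = |E_6 - E_18| = 16.46121728 eV

Convert to Joules: E = 16.46121728 eV × (1.602177 × 10⁻¹⁹ J/eV) = 2.6373784e-18 J

Using E = hf:
f = E/h = 2.6373784e-18 J / (6.62607 × 10⁻³⁴ J·s)
f = 3.98031e+15 Hz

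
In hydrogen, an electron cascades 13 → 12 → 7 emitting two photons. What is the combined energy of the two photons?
0.197160 eV

The energy levels of hydrogen are E_n = -13.6057 / n² eV.

First transition (13 → 12):
ΔE₁ = |E_12 - E_13|
ΔE₁ = |-0.094484027778 - (-0.080507100592)| = 0.013976927 eV

Second transition (12 → 7):
ΔE₂ = |E_7 - E_12|
ΔE₂ = |-0.277667346939 - (-0.094484027778)| = 0.183183319 eV

Total energy released:
E_total = ΔE₁ + ΔE₂ = 0.013976927 + 0.183183319 = 0.197160 eV

Note: This equals the direct transition 13 → 7: 0.197160 eV ✓
Energy is conserved regardless of the path taken.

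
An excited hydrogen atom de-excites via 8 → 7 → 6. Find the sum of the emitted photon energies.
0.165347 eV

The energy levels of hydrogen are E_n = -13.6057 / n² eV.

First transition (8 → 7):
ΔE₁ = |E_7 - E_8|
ΔE₁ = |-0.277667346939 - (-0.212589062500)| = 0.065078284 eV

Second transition (7 → 6):
ΔE₂ = |E_6 - E_7|
ΔE₂ = |-0.377936111111 - (-0.277667346939)| = 0.100268764 eV

Total energy released:
E_total = ΔE₁ + ΔE₂ = 0.065078284 + 0.100268764 = 0.165347 eV

Note: This equals the direct transition 8 → 6: 0.165347 eV ✓
Energy is conserved regardless of the path taken.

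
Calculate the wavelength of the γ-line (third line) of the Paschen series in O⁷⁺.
17.086221 nm

The lines of a series are numbered from the longest wavelength (smallest ΔE) outward; the third line is the transition from n = n_f + 3 to n_f.
The Paschen series has all transitions ending at n_f = 3.

For O⁷⁺ (Z = 8), the third line (γ-line) is the jump from n = 6 to n = 3:
E_6 = -13.6057 × 8² / 6² = -24.18791111 eV
E_3 = -13.6057 × 8² / 3² = -96.75164444 eV
ΔE = E_6 - E_3 = 72.56373333 eV

λ = hc/E = 1239.84 eV·nm / 72.56373333 eV
λ = 17.086221 nm

This is the γ-line of the Paschen series in O⁷⁺.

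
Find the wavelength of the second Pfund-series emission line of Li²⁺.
516.80546 nm

The lines of a series are numbered from the longest wavelength (smallest ΔE) outward; the second line is the transition from n = n_f + 2 to n_f.
The Pfund series has all transitions ending at n_f = 5.

For Li²⁺ (Z = 3), the second line (β-line) is the jump from n = 7 to n = 5:
E_7 = -13.6057 × 3² / 7² = -2.499006122 eV
E_5 = -13.6057 × 3² / 5² = -4.898052000 eV
ΔE = E_7 - E_5 = 2.399045878 eV

λ = hc/E = 1239.84 eV·nm / 2.399045878 eV
λ = 516.80546 nm

This is the β-line of the Pfund series in Li²⁺.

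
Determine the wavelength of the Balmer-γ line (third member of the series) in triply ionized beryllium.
27.12099 nm

The lines of a series are numbered from the longest wavelength (smallest ΔE) outward; the third line is the transition from n = n_f + 3 to n_f.
The Balmer series has all transitions ending at n_f = 2.

For Be³⁺ (Z = 4), the third line (γ-line) is the jump from n = 5 to n = 2:
E_5 = -13.6057 × 4² / 5² = -8.7076480 eV
E_2 = -13.6057 × 4² / 2² = -54.4228000 eV
ΔE = E_5 - E_2 = 45.7151520 eV

λ = hc/E = 1239.84 eV·nm / 45.7151520 eV
λ = 27.12099 nm

This is the γ-line of the Balmer series in Be³⁺.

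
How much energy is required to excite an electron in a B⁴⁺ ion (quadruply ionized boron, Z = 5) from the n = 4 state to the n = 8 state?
15.94418 eV

The energy levels of a hydrogen-like atom are E_n = -13.6057 Z² eV / n².

Energy at n = 4: E_4 = -13.6057 × 5² / 4² = -21.25890625 eV
Energy at n = 8: E_8 = -13.6057 × 5² / 8² = -5.31472656 eV

The excitation energy is the difference:
ΔE = E_8 - E_4
ΔE = -5.31472656 - (-21.25890625)
ΔE = 15.94418 eV

Since this is positive, energy must be absorbed (photon absorption).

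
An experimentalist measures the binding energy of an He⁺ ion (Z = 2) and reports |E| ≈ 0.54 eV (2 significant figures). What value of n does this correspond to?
n = 10

The exact energy levels follow E_n = -13.6057 Z² / n² eV with Z = 2.

The measured value (-0.54 eV) is reported to only 2 significant figures, so we must test candidate n values and see which one matches to that precision.

Candidate energies:
  n = 8:  E = -13.6057 × 2² / 8² = -0.85036 eV
  n = 9:  E = -13.6057 × 2² / 9² = -0.67189 eV
  n = 10:  E = -13.6057 × 2² / 10² = -0.54423 eV  ← matches
  n = 11:  E = -13.6057 × 2² / 11² = -0.44978 eV
  n = 12:  E = -13.6057 × 2² / 12² = -0.37794 eV

Checking against the measurement of -0.54 eV (2 sig figs), only n = 10 agrees:
E_10 = -0.54423 eV, which rounds to -0.54 eV ✓

Therefore n = 10.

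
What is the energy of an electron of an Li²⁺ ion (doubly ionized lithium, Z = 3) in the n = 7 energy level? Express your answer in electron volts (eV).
-2.49901 eV

The energy levels of a hydrogen-like atom are given by:
E_n = -13.6057 Z² / n² eV  (with Z = 3 for Li²⁺)

For n = 7:
E_7 = -13.6057 × 3² / 7²
E_7 = -13.6057 × 9 / 49
E_7 = -2.49901 eV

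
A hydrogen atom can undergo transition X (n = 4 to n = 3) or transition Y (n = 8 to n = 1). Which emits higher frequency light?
8 → 1

Calculate the energy for each transition:

Transition 4 → 3:
ΔE₁ = |E_3 - E_4| = |-13.6057/3² - (-13.6057/4²)|
ΔE₁ = |-1.5117444444 - (-0.8503562500)| = 0.6613882 eV

Transition 8 → 1:
ΔE₂ = |E_1 - E_8| = |-13.6057/1² - (-13.6057/8²)|
ΔE₂ = |-13.6057000000 - (-0.2125890625)| = 13.3931109 eV

Since 13.3931109 eV > 0.6613882 eV, the transition 8 → 1 emits the more energetic photon.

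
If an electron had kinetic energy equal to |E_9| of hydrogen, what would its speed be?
2.431e+05 m/s (or 0.081082% of c)

The binding energy at n = 9 for hydrogen is:
E_9 = -13.6057/9² = -0.16797160 eV
|E_9| = 0.16797160 eV

Convert to Joules:
KE = 0.16797160 eV × (1.602177 × 10⁻¹⁹ J/eV) = 2.69120e-20 J

Using KE = ½mv²:
v = √(2·KE/m_e)
v = √(2 × 2.69120e-20 J / 9.10938 × 10⁻³¹ kg)
v = 2.431e+05 m/s

This is approximately 0.081082% the speed of light.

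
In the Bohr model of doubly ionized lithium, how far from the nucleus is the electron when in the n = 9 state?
1.4288 nm (or 14.2878 Å)

The Bohr radius formula is:
r_n = n² a₀ / Z

where a₀ = 0.0529177 nm is the Bohr radius.

For Li²⁺ (Z = 3) at n = 9:
r_9 = 9² × 0.0529177 nm / 3
r_9 = 81 × 0.0529177 nm / 3
r_9 = 4.28633 nm / 3
r_9 = 1.4288 nm

The electron orbits at approximately 1.4288 nm from the nucleus.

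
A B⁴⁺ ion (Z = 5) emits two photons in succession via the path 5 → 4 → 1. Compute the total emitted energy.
326.537 eV

The energy levels of B⁴⁺ are E_n = -13.6057 × 5² / n² eV.

First transition (5 → 4):
ΔE₁ = |E_4 - E_5|
ΔE₁ = |-21.258906250 - (-13.605700000)| = 7.653206 eV

Second transition (4 → 1):
ΔE₂ = |E_1 - E_4|
ΔE₂ = |-340.142500000 - (-21.258906250)| = 318.883594 eV

Total energy released:
E_total = ΔE₁ + ΔE₂ = 7.653206 + 318.883594 = 326.537 eV

Note: This equals the direct transition 5 → 1: 326.537 eV ✓
Energy is conserved regardless of the path taken.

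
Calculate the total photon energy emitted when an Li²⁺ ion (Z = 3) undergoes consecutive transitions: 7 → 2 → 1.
119.952 eV

The energy levels of Li²⁺ are E_n = -13.6057 × 3² / n² eV.

First transition (7 → 2):
ΔE₁ = |E_2 - E_7|
ΔE₁ = |-30.612825000 - (-2.499006122)| = 28.113819 eV

Second transition (2 → 1):
ΔE₂ = |E_1 - E_2|
ΔE₂ = |-122.451300000 - (-30.612825000)| = 91.838475 eV

Total energy released:
E_total = ΔE₁ + ΔE₂ = 28.113819 + 91.838475 = 119.952 eV

Note: This equals the direct transition 7 → 1: 119.952 eV ✓
Energy is conserved regardless of the path taken.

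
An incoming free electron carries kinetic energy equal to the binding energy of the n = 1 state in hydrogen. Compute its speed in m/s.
2.19e+06 m/s (or 0.7297% of c)

The binding energy at n = 1 for hydrogen is:
E_1 = -13.6057/1² = -13.605700 eV
|E_1| = 13.605700 eV

Convert to Joules:
KE = 13.605700 eV × (1.602177 × 10⁻¹⁹ J/eV) = 2.1799e-18 J

Using KE = ½mv²:
v = √(2·KE/m_e)
v = √(2 × 2.1799e-18 J / 9.10938 × 10⁻³¹ kg)
v = 2.19e+06 m/s

This is approximately 0.7297% the speed of light.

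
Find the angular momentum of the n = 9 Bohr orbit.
9.49e-34 J·s (or 9ℏ)

In the Bohr model, angular momentum is quantized:
L = nℏ

where ℏ = h/(2π) = 1.0546e-34 J·s

For n = 9:
L = 9 × 1.0546e-34 J·s
L = 9.49e-34 J·s

This can also be written as L = 9ℏ.
The angular momentum is an integer multiple of the reduced Planck constant.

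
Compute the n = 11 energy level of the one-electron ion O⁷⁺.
-7.19640 eV

For hydrogen-like ions, the energy levels scale with Z²:
E_n = -13.6057 Z² / n² eV

For O⁷⁺ (Z = 8) at n = 11:
E_11 = -13.6057 × 8² / 11²
E_11 = -13.6057 × 64 / 121
E_11 = -870.7648 / 121
E_11 = -7.19640 eV

The energy is 64 times more negative than hydrogen at the same n due to the stronger nuclear charge.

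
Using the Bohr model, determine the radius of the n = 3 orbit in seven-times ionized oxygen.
0.05953 nm (or 0.59532 Å)

The Bohr radius formula is:
r_n = n² a₀ / Z

where a₀ = 0.05291772 nm is the Bohr radius.

For O⁷⁺ (Z = 8) at n = 3:
r_3 = 3² × 0.05291772 nm / 8
r_3 = 9 × 0.05291772 nm / 8
r_3 = 0.476259 nm / 8
r_3 = 0.05953 nm

The electron orbits at approximately 0.05953 nm from the nucleus.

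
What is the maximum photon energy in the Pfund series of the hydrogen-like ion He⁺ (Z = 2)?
2.17691 eV

The series limit corresponds to the transition from n = ∞ to n = 5.
This is the highest energy (shortest wavelength) transition in the Pfund series.

E_∞ = 0 eV
E_5 = -13.6057 × 2² / 5² = -2.17691 eV

Energy at series limit:
ΔE = E_∞ - E_5 = 0 - (-2.17691) = 2.17691 eV

This energy equals the ionization energy from the n = 5 state of He⁺.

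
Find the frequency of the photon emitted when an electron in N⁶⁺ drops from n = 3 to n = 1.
1.4329e+17 Hz

First, find the transition energy:
E_3 = -13.6057 × 7² / 3² = -74.075478 eV
E_1 = -13.6057 × 7² / 1² = -666.679300 eV
|ΔE| = |E_1 - E_3| = 592.603822 eV

Convert to Joules: E = 592.603822 eV × (1.602177 × 10⁻¹⁹ J/eV) = 9.494562e-17 J

Using E = hf:
f = E/h = 9.494562e-17 J / (6.62607 × 10⁻³⁴ J·s)
f = 1.4329e+17 Hz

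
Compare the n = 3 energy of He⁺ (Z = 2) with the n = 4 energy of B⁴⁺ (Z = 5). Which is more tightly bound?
B⁴⁺ at n = 4 (E = -21.2589 eV)

Using E_n = -13.6057 Z² / n² eV:

He⁺ (Z = 2) at n = 3:
E = -13.6057 × 2² / 3² = -13.6057 × 4 / 9 = -6.0469778 eV

B⁴⁺ (Z = 5) at n = 4:
E = -13.6057 × 5² / 4² = -13.6057 × 25 / 16 = -21.2589063 eV

Since -21.2589063 eV < -6.0469778 eV,
B⁴⁺ at n = 4 is more tightly bound (requires more energy to ionize).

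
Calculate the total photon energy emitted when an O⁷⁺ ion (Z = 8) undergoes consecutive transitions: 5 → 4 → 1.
835.934208 eV

The energy levels of O⁷⁺ are E_n = -13.6057 × 8² / n² eV.

First transition (5 → 4):
ΔE₁ = |E_4 - E_5|
ΔE₁ = |-54.422800000000 - (-34.830592000000)| = 19.592208000 eV

Second transition (4 → 1):
ΔE₂ = |E_1 - E_4|
ΔE₂ = |-870.764800000000 - (-54.422800000000)| = 816.342000000 eV

Total energy released:
E_total = ΔE₁ + ΔE₂ = 19.592208000 + 816.342000000 = 835.934208 eV

Note: This equals the direct transition 5 → 1: 835.934208 eV ✓
Energy is conserved regardless of the path taken.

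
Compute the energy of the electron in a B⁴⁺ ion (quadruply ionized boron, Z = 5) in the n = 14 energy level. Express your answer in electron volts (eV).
-1.73542 eV

The energy levels of a hydrogen-like atom are given by:
E_n = -13.6057 Z² / n² eV  (with Z = 5 for B⁴⁺)

For n = 14:
E_14 = -13.6057 × 5² / 14²
E_14 = -13.6057 × 25 / 196
E_14 = -1.73542 eV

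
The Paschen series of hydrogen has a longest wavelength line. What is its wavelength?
1874.6026 nm

The longest wavelength corresponds to the smallest energy transition in the series.
The Paschen series has all transitions ending at n_f = 3.

For H, the first line (α-line) is the jump from n = 4 to n = 3:
E_4 = -13.6057 / 4² = -0.8503562500 eV
E_3 = -13.6057 / 3² = -1.5117444444 eV
ΔE = E_4 - E_3 = 0.6613881944 eV

λ = hc/E = 1239.84 eV·nm / 0.6613881944 eV
λ = 1874.6026 nm

This is the α-line of the Paschen series in H.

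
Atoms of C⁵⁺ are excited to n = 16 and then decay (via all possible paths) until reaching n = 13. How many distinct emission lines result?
6

The electron can occupy levels n = 13, 14, ..., 16 during de-excitation — that is m = 16 - 13 + 1 = 4 distinct levels.

The number of distinct spectral lines equals the number of ways to choose 2 of these m levels (each pair gives one possible emission transition):

Number of lines = m(m-1)/2 = 4×3/2 = 6

These correspond to all possible transitions between the 4 levels:
16 → 15, 16 → 14, 16 → 13, 15 → 14, 15 → 13, 14 → 13

Each transition produces a photon with a unique energy (and thus wavelength). This count does not depend on Z.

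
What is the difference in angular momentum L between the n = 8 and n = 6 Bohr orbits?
2.10914e-34 J·s (or 2ℏ)

In the Bohr model, L_n = nℏ where ℏ = 1.0545718e-34 J·s.

L_8 = 8ℏ = 8.4365744e-34 J·s
L_6 = 6ℏ = 6.3274308e-34 J·s

ΔL = L_8 - L_6 = (8 - 6)ℏ = 2ℏ
ΔL = 2 × 1.0545718e-34 J·s = 2.10914e-34 J·s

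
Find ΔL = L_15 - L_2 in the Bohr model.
1.371e-33 J·s (or 13ℏ)

In the Bohr model, L_n = nℏ where ℏ = 1.05457e-34 J·s.

L_15 = 15ℏ = 1.58186e-33 J·s
L_2 = 2ℏ = 2.10914e-34 J·s

ΔL = L_15 - L_2 = (15 - 2)ℏ = 13ℏ
ΔL = 13 × 1.05457e-34 J·s = 1.371e-33 J·s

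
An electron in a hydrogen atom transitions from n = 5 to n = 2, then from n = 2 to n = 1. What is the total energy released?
13.06147 eV

The energy levels of hydrogen are E_n = -13.6057 / n² eV.

First transition (5 → 2):
ΔE₁ = |E_2 - E_5|
ΔE₁ = |-3.40142500000 - (-0.54422800000)| = 2.85719700 eV

Second transition (2 → 1):
ΔE₂ = |E_1 - E_2|
ΔE₂ = |-13.60570000000 - (-3.40142500000)| = 10.20427500 eV

Total energy released:
E_total = ΔE₁ + ΔE₂ = 2.85719700 + 10.20427500 = 13.06147 eV

Note: This equals the direct transition 5 → 1: 13.06147 eV ✓
Energy is conserved regardless of the path taken.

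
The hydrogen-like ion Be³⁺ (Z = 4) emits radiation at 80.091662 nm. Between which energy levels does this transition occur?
n = 5 → n = 3

First, find the photon energy from the wavelength (hc = 1239.84 eV·nm):
E = hc/λ = 1239.84 eV·nm / 80.091662 nm = 15.480263 eV

The energy levels of Be³⁺ satisfy E_n = -13.6057 × 4² / n² eV, so an emission n_i → n_f releases
ΔE = 13.6057 × 4² × (1/n_f² − 1/n_i²) eV.

Setting ΔE equal to the photon energy:
1/n_f² − 1/n_i² = 15.480263 / (13.6057 × 4²) = 0.071111111

Since 1/n_i² must be positive, we need 1/n_f² > 0.071111111, i.e. n_f ≤ 3. For each allowed n_f, solve n_i = (1/n_f² − 0.071111111)^(−1/2) and check whether it is a whole number:
  n_f = 1: 1/n_i² = 1.000000000 − 0.071111111 = 0.928888889 → n_i = 1.038  (not an integer) ✗
  n_f = 2: 1/n_i² = 0.250000000 − 0.071111111 = 0.178888889 → n_i = 2.364  (not an integer) ✗
  n_f = 3: 1/n_i² = 0.111111111 − 0.071111111 = 0.040000000 → n_i = 5.000  → integer, n_i = 5 ✓

Only n_f = 3 gives an integer upper level, n_i = 5.

The transition is from n = 5 to n = 3 (emission).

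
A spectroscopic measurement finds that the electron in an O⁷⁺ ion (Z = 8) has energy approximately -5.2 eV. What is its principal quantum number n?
n = 13

The exact energy levels follow E_n = -13.6057 Z² / n² eV with Z = 8.

The measured value (-5.2 eV) is reported to only 2 significant figures, so we must test candidate n values and see which one matches to that precision.

Candidate energies:
  n = 11:  E = -13.6057 × 8² / 11² = -7.19640 eV
  n = 12:  E = -13.6057 × 8² / 12² = -6.04698 eV
  n = 13:  E = -13.6057 × 8² / 13² = -5.15245 eV  ← matches
  n = 14:  E = -13.6057 × 8² / 14² = -4.44268 eV
  n = 15:  E = -13.6057 × 8² / 15² = -3.87007 eV

Checking against the measurement of -5.2 eV (2 sig figs), only n = 13 agrees:
E_13 = -5.15245 eV, which rounds to -5.2 eV ✓

Therefore n = 13.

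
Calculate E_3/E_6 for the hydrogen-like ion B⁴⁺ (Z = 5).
4.00000

Using E_n = -13.6057 Z² / n² eV with Z = 5:

E_3 = -13.6057 × 5² / 3² = -340.1425 / 9 = -37.79361111111 eV
E_6 = -13.6057 × 5² / 6² = -340.1425 / 36 = -9.44840277778 eV

The ratio is:
E_3/E_6 = (-37.79361111111) / (-9.44840277778)
E_3/E_6 = (-340.1425/9) / (-340.1425/36)
E_3/E_6 = 36/9
E_3/E_6 = 4.00000
(Note: the Z² factors cancel in the ratio.)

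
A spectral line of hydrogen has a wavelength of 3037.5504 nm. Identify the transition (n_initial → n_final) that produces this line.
n = 10 → n = 5

First, find the photon energy from the wavelength (hc = 1239.84 eV·nm):
E = hc/λ = 1239.84 eV·nm / 3037.5504 nm = 0.40817101 eV

The energy levels of hydrogen satisfy E_n = -13.6057 / n² eV, so an emission n_i → n_f releases
ΔE = 13.6057 × (1/n_f² − 1/n_i²) eV.

Setting ΔE equal to the photon energy:
1/n_f² − 1/n_i² = 0.40817101 / 13.6057 = 0.030000001

Since 1/n_i² must be positive, we need 1/n_f² > 0.030000001, i.e. n_f ≤ 5. For each allowed n_f, solve n_i = (1/n_f² − 0.030000001)^(−1/2) and check whether it is a whole number:
  n_f = 1: 1/n_i² = 1.000000000 − 0.030000001 = 0.969999999 → n_i = 1.015  (not an integer) ✗
  n_f = 2: 1/n_i² = 0.250000000 − 0.030000001 = 0.219999999 → n_i = 2.132  (not an integer) ✗
  n_f = 3: 1/n_i² = 0.111111111 − 0.030000001 = 0.081111110 → n_i = 3.511  (not an integer) ✗
  n_f = 4: 1/n_i² = 0.062500000 − 0.030000001 = 0.032499999 → n_i = 5.547  (not an integer) ✗
  n_f = 5: 1/n_i² = 0.040000000 − 0.030000001 = 0.009999999 → n_i = 10.000  → integer, n_i = 10 ✓

Only n_f = 5 gives an integer upper level, n_i = 10.

The transition is from n = 10 to n = 5 (emission).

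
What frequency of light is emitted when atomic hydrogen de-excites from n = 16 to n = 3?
3.53e+14 Hz

First, find the transition energy:
E_16 = -13.6057 / 16² = -0.05315 eV
E_3 = -13.6057 / 3² = -1.51174 eV
|ΔE| = |E_3 - E_16| = 1.45859 eV

Convert to Joules: E = 1.45859 eV × (1.602177 × 10⁻¹⁹ J/eV) = 2.3369e-19 J

Using E = hf:
f = E/h = 2.3369e-19 J / (6.62607 × 10⁻³⁴ J·s)
f = 3.53e+14 Hz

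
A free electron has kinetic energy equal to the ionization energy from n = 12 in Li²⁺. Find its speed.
5.4692e+05 m/s (or 0.18243% of c)

The binding energy at n = 12 for Li²⁺ is:
E_12 = -13.6057 × 3²/12² = -0.85035625 eV
|E_12| = 0.85035625 eV

Convert to Joules:
KE = 0.85035625 eV × (1.602177 × 10⁻¹⁹ J/eV) = 1.362421e-19 J

Using KE = ½mv²:
v = √(2·KE/m_e)
v = √(2 × 1.362421e-19 J / 9.10938 × 10⁻³¹ kg)
v = 5.4692e+05 m/s

This is approximately 0.18243% the speed of light.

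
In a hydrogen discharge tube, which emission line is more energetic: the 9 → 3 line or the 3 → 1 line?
3 → 1

Calculate the energy for each transition:

Transition 9 → 3:
ΔE₁ = |E_3 - E_9| = |-13.6057/3² - (-13.6057/9²)|
ΔE₁ = |-1.51174444444 - (-0.16797160494)| = 1.34377284 eV

Transition 3 → 1:
ΔE₂ = |E_1 - E_3| = |-13.6057/1² - (-13.6057/3²)|
ΔE₂ = |-13.60570000000 - (-1.51174444444)| = 12.09395556 eV

Since 12.09395556 eV > 1.34377284 eV, the transition 3 → 1 emits the more energetic photon.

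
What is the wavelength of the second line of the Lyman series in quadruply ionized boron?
4.10 nm

The lines of a series are numbered from the longest wavelength (smallest ΔE) outward; the second line is the transition from n = n_f + 2 to n_f.
The Lyman series has all transitions ending at n_f = 1.

For B⁴⁺ (Z = 5), the second line (β-line) is the jump from n = 3 to n = 1:
E_3 = -13.6057 × 5² / 3² = -37.7936 eV
E_1 = -13.6057 × 5² / 1² = -340.1425 eV
ΔE = E_3 - E_1 = 302.3489 eV

λ = hc/E = 1239.84 eV·nm / 302.3489 eV
λ = 4.10 nm

This is the β-line of the Lyman series in B⁴⁺.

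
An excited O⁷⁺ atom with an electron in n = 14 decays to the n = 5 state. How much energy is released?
30.3879 eV

The energy levels are E_n = -13.6057 Z² eV / n².

Energy at n = 14: E_14 = -13.6057 × 8² / 14² = -4.4426776 eV
Energy at n = 5: E_5 = -13.6057 × 8² / 5² = -34.8305920 eV

For emission (electron falling to lower state), the photon energy is:
E_photon = E_14 - E_5 = |-4.4426776 - (-34.8305920)|
E_photon = 30.3879 eV

This energy is carried away by the emitted photon.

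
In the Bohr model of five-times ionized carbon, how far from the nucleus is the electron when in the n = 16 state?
2.2578 nm (or 22.5782 Å)

The Bohr radius formula is:
r_n = n² a₀ / Z

where a₀ = 0.0529177 nm is the Bohr radius.

For C⁵⁺ (Z = 6) at n = 16:
r_16 = 16² × 0.0529177 nm / 6
r_16 = 256 × 0.0529177 nm / 6
r_16 = 13.54693 nm / 6
r_16 = 2.2578 nm

The electron orbits at approximately 2.2578 nm from the nucleus.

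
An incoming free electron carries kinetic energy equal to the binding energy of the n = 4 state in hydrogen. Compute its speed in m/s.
5.46923e+05 m/s (or 0.18% of c)

The binding energy at n = 4 for hydrogen is:
E_4 = -13.6057/4² = -0.850356250 eV
|E_4| = 0.850356250 eV

Convert to Joules:
KE = 0.850356250 eV × (1.602177 × 10⁻¹⁹ J/eV) = 1.3624212e-19 J

Using KE = ½mv²:
v = √(2·KE/m_e)
v = √(2 × 1.3624212e-19 J / 9.10938 × 10⁻³¹ kg)
v = 5.46923e+05 m/s

This is approximately 0.18% the speed of light.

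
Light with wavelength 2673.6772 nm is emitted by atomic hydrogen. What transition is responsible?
n = 13 → n = 5

First, find the photon energy from the wavelength (hc = 1239.84 eV·nm):
E = hc/λ = 1239.84 eV·nm / 2673.6772 nm = 0.46372090 eV

The energy levels of hydrogen satisfy E_n = -13.6057 / n² eV, so an emission n_i → n_f releases
ΔE = 13.6057 × (1/n_f² − 1/n_i²) eV.

Setting ΔE equal to the photon energy:
1/n_f² − 1/n_i² = 0.46372090 / 13.6057 = 0.034082840

Since 1/n_i² must be positive, we need 1/n_f² > 0.034082840, i.e. n_f ≤ 5. For each allowed n_f, solve n_i = (1/n_f² − 0.034082840)^(−1/2) and check whether it is a whole number:
  n_f = 1: 1/n_i² = 1.000000000 − 0.034082840 = 0.965917160 → n_i = 1.017  (not an integer) ✗
  n_f = 2: 1/n_i² = 0.250000000 − 0.034082840 = 0.215917160 → n_i = 2.152  (not an integer) ✗
  n_f = 3: 1/n_i² = 0.111111111 − 0.034082840 = 0.077028271 → n_i = 3.603  (not an integer) ✗
  n_f = 4: 1/n_i² = 0.062500000 − 0.034082840 = 0.028417160 → n_i = 5.932  (not an integer) ✗
  n_f = 5: 1/n_i² = 0.040000000 − 0.034082840 = 0.005917160 → n_i = 13.000  → integer, n_i = 13 ✓

Only n_f = 5 gives an integer upper level, n_i = 13.

The transition is from n = 13 to n = 5 (emission).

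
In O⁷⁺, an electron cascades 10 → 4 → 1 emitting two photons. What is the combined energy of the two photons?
862.057152 eV

The energy levels of O⁷⁺ are E_n = -13.6057 × 8² / n² eV.

First transition (10 → 4):
ΔE₁ = |E_4 - E_10|
ΔE₁ = |-54.422800000000 - (-8.707648000000)| = 45.715152000 eV

Second transition (4 → 1):
ΔE₂ = |E_1 - E_4|
ΔE₂ = |-870.764800000000 - (-54.422800000000)| = 816.342000000 eV

Total energy released:
E_total = ΔE₁ + ΔE₂ = 45.715152000 + 816.342000000 = 862.057152 eV

Note: This equals the direct transition 10 → 1: 862.057152 eV ✓
Energy is conserved regardless of the path taken.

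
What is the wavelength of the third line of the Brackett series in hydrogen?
2164.94504 nm

The lines of a series are numbered from the longest wavelength (smallest ΔE) outward; the third line is the transition from n = n_f + 3 to n_f.
The Brackett series has all transitions ending at n_f = 4.

For H, the third line (γ-line) is the jump from n = 7 to n = 4:
E_7 = -13.6057 / 7² = -0.27766734694 eV
E_4 = -13.6057 / 4² = -0.85035625000 eV
ΔE = E_7 - E_4 = 0.57268890306 eV

λ = hc/E = 1239.84 eV·nm / 0.57268890306 eV
λ = 2164.94504 nm

This is the γ-line of the Brackett series in H.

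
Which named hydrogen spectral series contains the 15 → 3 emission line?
Paschen series

The spectral series in hydrogen are named based on the final (lower) energy level:
- Lyman series: n_final = 1 (ultraviolet)
- Balmer series: n_final = 2 (visible/near-UV)
- Paschen series: n_final = 3 (infrared)
- Brackett series: n_final = 4 (infrared)
- Pfund series: n_final = 5 (far infrared)

Since this transition ends at n = 3, it belongs to the Paschen series.

For reference, this 15 → 3 line has photon energy
ΔE = 13.6057 eV × (1/3² - 1/15²) = 1.451275 eV,
corresponding to wavelength λ = hc/ΔE = 1239.84 eV·nm / 1.451275 eV = 854.31 nm in the infrared region.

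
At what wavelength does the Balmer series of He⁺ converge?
91.13 nm

The series limit corresponds to the transition from n = ∞ to n = 2.
This is the highest energy (shortest wavelength) transition in the Balmer series.

E_∞ = 0 eV
E_2 = -13.6057 × 2² / 2² = -13.6057 eV

Energy at series limit:
ΔE = E_∞ - E_2 = 0 - (-13.6057) = 13.6057 eV
λ = hc/E = 1239.84 eV·nm / 13.6057 eV = 91.13 nm

This energy equals the ionization energy from the n = 2 state of He⁺.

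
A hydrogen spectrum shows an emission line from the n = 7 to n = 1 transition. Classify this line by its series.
Lyman series

The spectral series in hydrogen are named based on the final (lower) energy level:
- Lyman series: n_final = 1 (ultraviolet)
- Balmer series: n_final = 2 (visible/near-UV)
- Paschen series: n_final = 3 (infrared)
- Brackett series: n_final = 4 (infrared)
- Pfund series: n_final = 5 (far infrared)

Since this transition ends at n = 1, it belongs to the Lyman series.

For reference, this 7 → 1 line has photon energy
ΔE = 13.6057 eV × (1/1² - 1/7²) = 13.32803265 eV,
corresponding to wavelength λ = hc/ΔE = 1239.84 eV·nm / 13.32803265 eV = 93.024982 nm in the ultraviolet region.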